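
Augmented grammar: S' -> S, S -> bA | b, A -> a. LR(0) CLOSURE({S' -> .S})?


Start: S' -> .S
For each item with dot before a nonterminal B, add B -> .γ for every B-production
Closure: [S' -> .S, S -> .bA, S -> .b]


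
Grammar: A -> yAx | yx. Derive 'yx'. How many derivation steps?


Derivation: A => yx
Steps: 1


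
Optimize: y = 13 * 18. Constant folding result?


13 * 18 = 234 at compile time
Optimized: y = 234


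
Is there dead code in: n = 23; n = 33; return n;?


first assignment to n is overwritten before any read
Dead: 'n = 23'


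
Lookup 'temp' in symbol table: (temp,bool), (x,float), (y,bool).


Lookup 'temp' → type bool


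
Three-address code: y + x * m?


Break into single-operator statements:
t1 = x * m
t2 = y + t1


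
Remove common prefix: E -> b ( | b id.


Common prefix: 'b'
Factored: E -> b E', E' -> ( | id


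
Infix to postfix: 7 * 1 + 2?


Left to right (same or higher precedence on left)
Postfix: 7 1 * 2 +


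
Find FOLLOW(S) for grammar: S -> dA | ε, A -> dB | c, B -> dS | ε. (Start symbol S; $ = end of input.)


$ ∈ FOLLOW(S). For each A -> αBβ: add FIRST(β)\{ε} to FOLLOW(B); if β nullable, add FOLLOW(A).
FOLLOW(S) = {$}


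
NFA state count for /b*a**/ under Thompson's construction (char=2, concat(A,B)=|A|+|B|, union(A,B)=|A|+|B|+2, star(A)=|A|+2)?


Syntax tree has 2 char leaf(s), 0 union(s), 3 star(s)
chars contribute 2×2 = 4; each union adds +2; each star adds +2
Total: 4 + 0 + 6 = 10 states


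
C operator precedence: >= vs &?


'>=' is relational (level 7); '&' is bitwise AND (level 5)
Higher level binds tighter
'>=' has higher precedence than '&'


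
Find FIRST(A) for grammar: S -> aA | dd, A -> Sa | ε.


Per alternative of A: FIRST(Sa) = {a, d}; FIRST(ε) = {ε}
FIRST(A) = {a, d, ε}


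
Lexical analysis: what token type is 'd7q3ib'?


Pattern: letter/underscore followed by alphanumerics, not a keyword
Type: IDENTIFIER


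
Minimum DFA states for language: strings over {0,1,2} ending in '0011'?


Track the longest suffix of input matching a prefix of '0011': 5 classes (prefixes of length 0..4)
Minimal DFA: 5 states


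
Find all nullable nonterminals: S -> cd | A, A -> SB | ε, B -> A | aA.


A nonterminal is nullable iff some alternative derives ε (directly, or every symbol in it is nullable)
Nullable: {A, B, S}


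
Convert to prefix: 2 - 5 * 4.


'*' binds tighter: tree is (- 2 (* 5 4))
Prefix: - 2 * 5 4


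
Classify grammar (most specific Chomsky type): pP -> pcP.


LHS has context (more than one symbol) and |LHS| ≤ |RHS|
Classification: Type 1 (Context-Sensitive)


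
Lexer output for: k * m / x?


Scan left to right, longest-match per lexeme
Tokens: ID(k), OP(*), ID(m), OP(/), ID(x)


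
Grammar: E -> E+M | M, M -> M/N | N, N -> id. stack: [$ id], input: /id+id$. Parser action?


'id' on top is the handle for N -> id
Action: reduce (N -> id)


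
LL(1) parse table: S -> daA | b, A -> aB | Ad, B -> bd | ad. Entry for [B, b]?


For [B, b]: 'b' ∈ FIRST(bd)
Entry: B -> bd


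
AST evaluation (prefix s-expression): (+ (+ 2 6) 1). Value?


Evaluate inner: (+ 2 6) = 8
Evaluate root: (+ 8 1) = 9
Result: 9


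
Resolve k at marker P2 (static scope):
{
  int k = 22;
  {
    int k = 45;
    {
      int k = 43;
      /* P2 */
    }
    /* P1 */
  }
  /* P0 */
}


k declared in the same block as P2
k = 43


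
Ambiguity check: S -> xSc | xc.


balanced x^n…c^n: each string has a unique parse
Unambiguous


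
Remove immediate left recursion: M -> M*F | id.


Left-recursive alternatives: M*F; non-recursive: id
Introduce M': M -> idM', M' -> *FM' | ε


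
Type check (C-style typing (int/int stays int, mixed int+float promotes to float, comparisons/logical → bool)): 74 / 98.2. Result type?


Operand types: int / float
Rule: mixed int/float promotes to float; int/int stays int
Result type: float


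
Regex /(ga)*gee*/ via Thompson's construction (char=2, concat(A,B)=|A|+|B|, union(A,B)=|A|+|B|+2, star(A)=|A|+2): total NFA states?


Syntax tree has 5 char leaf(s), 0 union(s), 2 star(s)
chars contribute 5×2 = 10; each union adds +2; each star adds +2
Total: 10 + 0 + 4 = 14 states


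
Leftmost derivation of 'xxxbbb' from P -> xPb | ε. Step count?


Derivation: P => xPb => xxPbb => xxxPbbb => xxxbbb
Steps: 4


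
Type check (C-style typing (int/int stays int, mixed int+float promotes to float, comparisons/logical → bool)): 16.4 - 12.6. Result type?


Operand types: float - float
Rule: mixed int/float promotes to float; int/int stays int
Result type: float


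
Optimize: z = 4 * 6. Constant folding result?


4 * 6 = 24 at compile time
Optimized: z = 24


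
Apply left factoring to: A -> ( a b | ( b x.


Common prefix: '('
Factored: A -> ( A', A' -> a b | b x


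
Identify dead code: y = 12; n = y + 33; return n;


y is read by n's definition; n is returned
No dead code


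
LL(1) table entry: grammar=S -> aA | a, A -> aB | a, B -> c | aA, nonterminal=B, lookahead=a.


For [B, a]: 'a' ∈ FIRST(aA)
Entry: B -> aA


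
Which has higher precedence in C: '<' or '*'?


'*' is multiplicative (level 10); '<' is relational (level 7)
Higher level binds tighter
'*' has higher precedence than '<'


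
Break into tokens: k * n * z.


Scan left to right, longest-match per lexeme
Tokens: ID(k), OP(*), ID(n), OP(*), ID(z)


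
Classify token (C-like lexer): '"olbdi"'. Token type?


Pattern: double-quoted sequence
Type: STRING_LITERAL


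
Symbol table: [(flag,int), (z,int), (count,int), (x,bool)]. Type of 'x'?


Lookup 'x' → type bool


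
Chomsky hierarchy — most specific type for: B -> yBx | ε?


Single nonterminal LHS, but y^n x^n is not regular
Classification: Type 2 (Context-Free)


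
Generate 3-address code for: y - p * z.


Break into single-operator statements:
t1 = p * z
t2 = y - t1


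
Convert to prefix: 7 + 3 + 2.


left-to-right (same/higher precedence on left): tree is (+ (+ 7 3) 2)
Prefix: + + 7 3 2


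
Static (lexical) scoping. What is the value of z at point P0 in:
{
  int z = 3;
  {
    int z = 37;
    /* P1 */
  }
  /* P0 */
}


z declared in the same block as P0
z = 3


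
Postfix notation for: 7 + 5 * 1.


* has higher precedence, evaluate 5*1 first
Postfix: 7 5 1 * +


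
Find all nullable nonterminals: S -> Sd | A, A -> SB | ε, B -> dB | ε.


A nonterminal is nullable iff some alternative derives ε (directly, or every symbol in it is nullable)
Nullable: {A, B, S}


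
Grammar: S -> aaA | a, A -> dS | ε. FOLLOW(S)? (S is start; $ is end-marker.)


$ ∈ FOLLOW(S). For each A -> αBβ: add FIRST(β)\{ε} to FOLLOW(B); if β nullable, add FOLLOW(A).
FOLLOW(S) = {$}


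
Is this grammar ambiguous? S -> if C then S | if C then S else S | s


dangling else: 'if C then if C then s else s' parses two ways
Ambiguous


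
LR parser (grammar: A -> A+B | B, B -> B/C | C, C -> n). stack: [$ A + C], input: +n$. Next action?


'C' (not preceded by B/) is the handle for B -> C
Action: reduce (B -> C)


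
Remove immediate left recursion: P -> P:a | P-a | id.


Left-recursive alternatives: P:a, P-a; non-recursive: id
Introduce P': P -> idP', P' -> :aP' | -aP' | ε


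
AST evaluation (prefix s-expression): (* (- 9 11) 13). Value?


Evaluate inner: (- 9 11) = -2
Evaluate root: (* -2 13) = -26
Result: -26


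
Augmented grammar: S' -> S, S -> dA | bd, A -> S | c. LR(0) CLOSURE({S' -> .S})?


Start: S' -> .S
For each item with dot before a nonterminal B, add B -> .γ for every B-production
Closure: [S' -> .S, S -> .dA, S -> .bd]


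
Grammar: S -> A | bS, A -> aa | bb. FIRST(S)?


Per alternative of S: FIRST(A) = {a, b}; FIRST(bS) = {b}
FIRST(S) = {a, b}


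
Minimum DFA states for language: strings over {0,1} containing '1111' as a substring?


KMP-style automaton: 4 progress states + 1 absorbing accept = 5
Minimal DFA: 5 states


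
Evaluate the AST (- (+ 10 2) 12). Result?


Evaluate inner: (+ 10 2) = 12
Evaluate root: (- 12 12) = 0
Result: 0


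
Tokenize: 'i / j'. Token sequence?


Scan left to right, longest-match per lexeme
Tokens: ID(i), OP(/), ID(j)


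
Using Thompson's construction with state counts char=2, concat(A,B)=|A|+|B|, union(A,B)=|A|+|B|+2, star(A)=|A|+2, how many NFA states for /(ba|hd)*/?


Syntax tree has 4 char leaf(s), 1 union(s), 1 star(s)
chars contribute 4×2 = 8; each union adds +2; each star adds +2
Total: 8 + 2 + 2 = 12 states


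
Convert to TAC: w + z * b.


Break into single-operator statements:
t1 = z * b
t2 = w + t1


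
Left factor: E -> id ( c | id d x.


Common prefix: 'id'
Factored: E -> id E', E' -> ( c | d x


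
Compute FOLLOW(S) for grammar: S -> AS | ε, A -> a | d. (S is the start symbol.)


$ ∈ FOLLOW(S). For each A -> αBβ: add FIRST(β)\{ε} to FOLLOW(B); if β nullable, add FOLLOW(A).
FOLLOW(S) = {$}


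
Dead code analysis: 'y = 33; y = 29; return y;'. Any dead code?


first assignment to y is overwritten before any read
Dead: 'y = 33'


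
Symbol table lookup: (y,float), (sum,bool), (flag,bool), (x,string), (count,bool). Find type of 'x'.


Lookup 'x' → type string


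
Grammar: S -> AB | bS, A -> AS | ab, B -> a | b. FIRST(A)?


Per alternative of A: FIRST(AS) = {a}; FIRST(ab) = {a}
FIRST(A) = {a}


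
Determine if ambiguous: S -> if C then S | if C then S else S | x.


dangling else: 'if C then if C then x else x' parses two ways
Ambiguous


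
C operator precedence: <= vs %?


'%' is multiplicative (level 10); '<=' is relational (level 7)
Higher level binds tighter
'%' has higher precedence than '<='


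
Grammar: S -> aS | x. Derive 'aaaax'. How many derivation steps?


Derivation: S => aS => aaS => aaaS => aaaaS => aaaax
Steps: 5


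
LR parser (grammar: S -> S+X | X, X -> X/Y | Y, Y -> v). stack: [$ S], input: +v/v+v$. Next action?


shift '+' to continue S -> S+X
Action: shift


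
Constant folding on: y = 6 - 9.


6 - 9 = -3 at compile time
Optimized: y = -3


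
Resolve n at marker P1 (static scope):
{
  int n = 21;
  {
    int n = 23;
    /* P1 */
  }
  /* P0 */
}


n declared in the same block as P1
n = 23


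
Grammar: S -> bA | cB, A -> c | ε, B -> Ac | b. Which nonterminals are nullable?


A nonterminal is nullable iff some alternative derives ε (directly, or every symbol in it is nullable)
Nullable: {A}


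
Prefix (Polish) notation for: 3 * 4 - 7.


left-to-right (same/higher precedence on left): tree is (- (* 3 4) 7)
Prefix: - * 3 4 7


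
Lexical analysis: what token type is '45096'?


Pattern: digits only
Type: INTEGER_LITERAL


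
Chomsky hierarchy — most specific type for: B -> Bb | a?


Left-linear: every RHS is a terminal or one nonterminal followed by a terminal
Classification: Type 3 (Regular)


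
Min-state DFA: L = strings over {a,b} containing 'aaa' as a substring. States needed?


KMP-style automaton: 3 progress states + 1 absorbing accept = 4
Minimal DFA: 4 states


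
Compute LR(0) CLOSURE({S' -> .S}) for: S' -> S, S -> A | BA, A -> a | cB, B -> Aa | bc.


Start: S' -> .S
For each item with dot before a nonterminal B, add B -> .γ for every B-production
Closure: [S' -> .S, S -> .A, S -> .BA, A -> .a, A -> .cB, B -> .Aa, B -> .bc]


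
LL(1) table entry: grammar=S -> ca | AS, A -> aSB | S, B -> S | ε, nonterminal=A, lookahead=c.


For [A, c]: 'c' ∈ FIRST(S)
Entry: A -> S


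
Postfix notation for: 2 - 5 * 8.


* has higher precedence, evaluate 5*8 first
Postfix: 2 5 8 * -


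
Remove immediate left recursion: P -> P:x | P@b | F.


Left-recursive alternatives: P:x, P@b; non-recursive: F
Introduce P': P -> FP', P' -> :xP' | @bP' | ε


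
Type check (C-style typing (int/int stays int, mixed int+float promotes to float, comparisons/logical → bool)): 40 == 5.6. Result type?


Operand types: int == float
Rule: comparison yields bool
Result type: bool


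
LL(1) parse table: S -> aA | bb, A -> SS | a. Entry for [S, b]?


For [S, b]: 'b' ∈ FIRST(bb)
Entry: S -> bb


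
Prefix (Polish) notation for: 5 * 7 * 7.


left-to-right (same/higher precedence on left): tree is (* (* 5 7) 7)
Prefix: * * 5 7 7


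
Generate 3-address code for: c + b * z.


Break into single-operator statements:
t1 = b * z
t2 = c + t1


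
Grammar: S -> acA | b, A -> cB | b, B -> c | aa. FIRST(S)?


Per alternative of S: FIRST(acA) = {a}; FIRST(b) = {b}
FIRST(S) = {a, b}


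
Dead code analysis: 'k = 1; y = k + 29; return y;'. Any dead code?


k is read by y's definition; y is returned
No dead code


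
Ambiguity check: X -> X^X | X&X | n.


'n^n&n' has two parse trees (no precedence encoded between ^ and &)
Ambiguous


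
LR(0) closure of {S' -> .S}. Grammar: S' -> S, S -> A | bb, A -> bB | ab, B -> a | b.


Start: S' -> .S
For each item with dot before a nonterminal B, add B -> .γ for every B-production
Closure: [S' -> .S, S -> .A, S -> .bb, A -> .bB, A -> .ab]


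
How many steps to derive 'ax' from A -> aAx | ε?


Derivation: A => aAx => ax
Steps: 2


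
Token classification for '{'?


Pattern: delimiter/punctuation
Type: PUNCTUATION


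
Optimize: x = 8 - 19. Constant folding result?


8 - 19 = -11 at compile time
Optimized: x = -11


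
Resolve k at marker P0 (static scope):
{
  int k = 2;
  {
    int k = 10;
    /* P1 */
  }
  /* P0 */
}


k declared in the same block as P0
k = 2


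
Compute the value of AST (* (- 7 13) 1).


Evaluate inner: (- 7 13) = -6
Evaluate root: (* -6 1) = -6
Result: -6


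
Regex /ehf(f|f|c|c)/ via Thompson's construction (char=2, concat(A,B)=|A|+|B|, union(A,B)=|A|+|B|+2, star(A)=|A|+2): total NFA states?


Syntax tree has 7 char leaf(s), 3 union(s), 0 star(s)
chars contribute 7×2 = 14; each union adds +2; each star adds +2
Total: 14 + 6 + 0 = 20 states


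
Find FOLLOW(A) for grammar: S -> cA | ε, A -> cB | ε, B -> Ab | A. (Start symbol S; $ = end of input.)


$ ∈ FOLLOW(S). For each A -> αBβ: add FIRST(β)\{ε} to FOLLOW(B); if β nullable, add FOLLOW(A).
FOLLOW(A) = {$, b}


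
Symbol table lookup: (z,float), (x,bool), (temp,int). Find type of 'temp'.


Lookup 'temp' → type int


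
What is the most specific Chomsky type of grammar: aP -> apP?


LHS has context (more than one symbol) and |LHS| ≤ |RHS|
Classification: Type 1 (Context-Sensitive)


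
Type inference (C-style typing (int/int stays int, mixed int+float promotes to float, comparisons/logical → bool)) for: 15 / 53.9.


Operand types: int / float
Rule: mixed int/float promotes to float; int/int stays int
Result type: float


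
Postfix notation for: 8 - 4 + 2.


Left to right (same or higher precedence on left)
Postfix: 8 4 - 2 +


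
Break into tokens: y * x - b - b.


Scan left to right, longest-match per lexeme
Tokens: ID(y), OP(*), ID(x), OP(-), ID(b), OP(-), ID(b)


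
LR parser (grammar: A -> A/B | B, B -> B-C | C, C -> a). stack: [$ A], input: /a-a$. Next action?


shift '/' to continue A -> A/B
Action: shift


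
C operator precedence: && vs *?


'*' is multiplicative (level 10); '&&' is logical AND (level 2)
Higher level binds tighter
'*' has higher precedence than '&&'


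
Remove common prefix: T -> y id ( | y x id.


Common prefix: 'y'
Factored: T -> y T', T' -> id ( | x id


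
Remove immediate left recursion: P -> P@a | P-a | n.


Left-recursive alternatives: P@a, P-a; non-recursive: n
Introduce P': P -> nP', P' -> @aP' | -aP' | ε


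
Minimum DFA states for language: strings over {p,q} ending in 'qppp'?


Track the longest suffix of input matching a prefix of 'qppp': 5 classes (prefixes of length 0..4)
Minimal DFA: 5 states


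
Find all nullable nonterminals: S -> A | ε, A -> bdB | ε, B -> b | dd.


A nonterminal is nullable iff some alternative derives ε (directly, or every symbol in it is nullable)
Nullable: {A, S}


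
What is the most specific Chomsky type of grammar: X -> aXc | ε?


Single nonterminal LHS, but a^n c^n is not regular
Classification: Type 2 (Context-Free)


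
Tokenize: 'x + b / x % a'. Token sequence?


Scan left to right, longest-match per lexeme
Tokens: ID(x), OP(+), ID(b), OP(/), ID(x), OP(%), ID(a)


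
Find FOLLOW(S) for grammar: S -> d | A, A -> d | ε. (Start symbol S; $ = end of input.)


$ ∈ FOLLOW(S). For each A -> αBβ: add FIRST(β)\{ε} to FOLLOW(B); if β nullable, add FOLLOW(A).
FOLLOW(S) = {$}


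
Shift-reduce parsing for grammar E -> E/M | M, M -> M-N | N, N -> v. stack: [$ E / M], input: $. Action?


handle 'E/M' on top; lookahead ∈ FOLLOW(E) = {/, $}
Action: reduce (E -> E/M)


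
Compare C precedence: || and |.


'|' is bitwise OR (level 3); '||' is logical OR (level 1)
Higher level binds tighter
'|' has higher precedence than '||'


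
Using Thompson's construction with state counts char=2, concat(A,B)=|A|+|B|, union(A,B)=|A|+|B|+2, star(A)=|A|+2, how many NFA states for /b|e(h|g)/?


Syntax tree has 4 char leaf(s), 2 union(s), 0 star(s)
chars contribute 4×2 = 8; each union adds +2; each star adds +2
Total: 8 + 4 + 0 = 12 states


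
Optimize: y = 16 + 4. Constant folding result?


16 + 4 = 20 at compile time
Optimized: y = 20


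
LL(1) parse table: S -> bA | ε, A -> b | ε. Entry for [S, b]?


For [S, b]: 'b' ∈ FIRST(bA)
Entry: S -> bA


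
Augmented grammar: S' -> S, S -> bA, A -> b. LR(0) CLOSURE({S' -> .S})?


Start: S' -> .S
For each item with dot before a nonterminal B, add B -> .γ for every B-production
Closure: [S' -> .S, S -> .bA]


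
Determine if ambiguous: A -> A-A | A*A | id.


'id-id*id' has two parse trees (no precedence encoded between - and *)
Ambiguous


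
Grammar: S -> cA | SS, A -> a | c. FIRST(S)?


Per alternative of S: FIRST(cA) = {c}; FIRST(SS) = {c}
FIRST(S) = {c}


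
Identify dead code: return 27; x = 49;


statement follows a return and is unreachable
Dead: 'x = 49'


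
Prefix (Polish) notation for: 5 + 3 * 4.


'*' binds tighter: tree is (+ 5 (* 3 4))
Prefix: + 5 * 3 4


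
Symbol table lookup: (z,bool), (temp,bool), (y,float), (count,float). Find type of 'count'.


Lookup 'count' → type float


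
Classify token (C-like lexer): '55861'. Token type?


Pattern: digits only
Type: INTEGER_LITERAL


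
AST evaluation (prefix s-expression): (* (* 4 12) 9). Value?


Evaluate inner: (* 4 12) = 48
Evaluate root: (* 48 9) = 432
Result: 432


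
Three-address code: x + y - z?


Break into single-operator statements:
t1 = x + y
t2 = t1 - z


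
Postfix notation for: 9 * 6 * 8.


Left to right (same or higher precedence on left)
Postfix: 9 6 * 8 *


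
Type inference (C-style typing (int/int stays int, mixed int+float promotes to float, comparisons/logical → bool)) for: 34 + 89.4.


Operand types: int + float
Rule: mixed int/float promotes to float; int/int stays int
Result type: float


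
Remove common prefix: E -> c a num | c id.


Common prefix: 'c'
Factored: E -> c E', E' -> a num | id


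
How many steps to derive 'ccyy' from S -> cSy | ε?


Derivation: S => cSy => ccSyy => ccyy
Steps: 3


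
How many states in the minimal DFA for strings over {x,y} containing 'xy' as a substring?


KMP-style automaton: 2 progress states + 1 absorbing accept = 3
Minimal DFA: 3 states


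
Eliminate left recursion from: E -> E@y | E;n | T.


Left-recursive alternatives: E@y, E;n; non-recursive: T
Introduce E': E -> TE', E' -> @yE' | ;nE' | ε


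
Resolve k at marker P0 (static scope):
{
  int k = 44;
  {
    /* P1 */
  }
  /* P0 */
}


k declared in the same block as P0
k = 44


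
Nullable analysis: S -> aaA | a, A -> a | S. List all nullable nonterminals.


A nonterminal is nullable iff some alternative derives ε (directly, or every symbol in it is nullable)
Nullable: {}


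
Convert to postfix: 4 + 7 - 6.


Left to right (same or higher precedence on left)
Postfix: 4 7 + 6 -


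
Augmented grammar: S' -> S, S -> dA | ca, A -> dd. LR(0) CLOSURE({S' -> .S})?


Start: S' -> .S
For each item with dot before a nonterminal B, add B -> .γ for every B-production
Closure: [S' -> .S, S -> .dA, S -> .ca]


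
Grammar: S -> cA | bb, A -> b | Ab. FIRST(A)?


Per alternative of A: FIRST(b) = {b}; FIRST(Ab) = {b}
FIRST(A) = {b}


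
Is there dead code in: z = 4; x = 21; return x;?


z is assigned but never read
Dead: 'z = 4'


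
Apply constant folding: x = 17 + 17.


17 + 17 = 34 at compile time
Optimized: x = 34


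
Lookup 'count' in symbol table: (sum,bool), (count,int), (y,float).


Lookup 'count' → type int


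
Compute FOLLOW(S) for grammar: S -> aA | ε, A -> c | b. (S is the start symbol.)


$ ∈ FOLLOW(S). For each A -> αBβ: add FIRST(β)\{ε} to FOLLOW(B); if β nullable, add FOLLOW(A).
FOLLOW(S) = {$}


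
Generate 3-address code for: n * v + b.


Break into single-operator statements:
t1 = n * v
t2 = t1 + b


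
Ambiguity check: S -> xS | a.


right-linear, alternatives start with distinct terminals 'x' vs 'a': unique leftmost derivation
Unambiguous


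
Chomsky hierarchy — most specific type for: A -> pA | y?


Right-linear: every RHS is a terminal or a terminal followed by one nonterminal
Classification: Type 3 (Regular)


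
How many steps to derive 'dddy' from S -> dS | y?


Derivation: S => dS => ddS => dddS => dddy
Steps: 4


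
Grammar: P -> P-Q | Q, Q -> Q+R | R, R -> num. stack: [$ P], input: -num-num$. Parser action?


shift '-' to continue P -> P-Q
Action: shift


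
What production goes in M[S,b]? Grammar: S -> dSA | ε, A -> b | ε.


For [S, b]: ε is nullable and 'b' ∈ FOLLOW(S)
Entry: S -> ε


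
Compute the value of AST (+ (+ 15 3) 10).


Evaluate inner: (+ 15 3) = 18
Evaluate root: (+ 18 10) = 28
Result: 28


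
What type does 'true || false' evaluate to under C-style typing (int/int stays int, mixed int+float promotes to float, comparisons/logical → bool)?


Operand types: bool || bool
Rule: logical operators take bool operands and yield bool
Result type: bool


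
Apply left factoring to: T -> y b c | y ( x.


Common prefix: 'y'
Factored: T -> y T', T' -> b c | ( x


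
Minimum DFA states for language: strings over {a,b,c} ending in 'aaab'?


Track the longest suffix of input matching a prefix of 'aaab': 5 classes (prefixes of length 0..4)
Minimal DFA: 5 states


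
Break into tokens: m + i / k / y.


Scan left to right, longest-match per lexeme
Tokens: ID(m), OP(+), ID(i), OP(/), ID(k), OP(/), ID(y)


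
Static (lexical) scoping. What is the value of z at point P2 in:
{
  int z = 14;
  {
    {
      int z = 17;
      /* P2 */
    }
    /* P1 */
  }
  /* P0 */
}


z declared in the same block as P2
z = 17


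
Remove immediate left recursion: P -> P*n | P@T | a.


Left-recursive alternatives: P*n, P@T; non-recursive: a
Introduce P': P -> aP', P' -> *nP' | @TP' | ε


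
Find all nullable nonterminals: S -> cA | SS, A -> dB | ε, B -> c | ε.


A nonterminal is nullable iff some alternative derives ε (directly, or every symbol in it is nullable)
Nullable: {A, B}


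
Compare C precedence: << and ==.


'<<' is shift (level 8); '==' is equality (level 6)
Higher level binds tighter
'<<' has higher precedence than '=='


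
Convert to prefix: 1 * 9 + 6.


left-to-right (same/higher precedence on left): tree is (+ (* 1 9) 6)
Prefix: + * 1 9 6


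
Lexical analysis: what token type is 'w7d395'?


Pattern: letter/underscore followed by alphanumerics, not a keyword
Type: IDENTIFIER


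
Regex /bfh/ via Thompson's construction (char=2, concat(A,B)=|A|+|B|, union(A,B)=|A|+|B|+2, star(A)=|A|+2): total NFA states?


Syntax tree has 3 char leaf(s), 0 union(s), 0 star(s)
chars contribute 3×2 = 6; each union adds +2; each star adds +2
Total: 6 + 0 + 0 = 6 states


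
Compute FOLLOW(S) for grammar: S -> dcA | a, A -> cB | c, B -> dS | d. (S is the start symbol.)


$ ∈ FOLLOW(S). For each A -> αBβ: add FIRST(β)\{ε} to FOLLOW(B); if β nullable, add FOLLOW(A).
FOLLOW(S) = {$}


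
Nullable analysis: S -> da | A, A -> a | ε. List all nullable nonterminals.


A nonterminal is nullable iff some alternative derives ε (directly, or every symbol in it is nullable)
Nullable: {A, S}


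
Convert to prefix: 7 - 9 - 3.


left-to-right (same/higher precedence on left): tree is (- (- 7 9) 3)
Prefix: - - 7 9 3


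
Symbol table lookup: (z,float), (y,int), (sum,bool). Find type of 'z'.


Lookup 'z' → type float


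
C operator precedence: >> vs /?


'/' is multiplicative (level 10); '>>' is shift (level 8)
Higher level binds tighter
'/' has higher precedence than '>>'


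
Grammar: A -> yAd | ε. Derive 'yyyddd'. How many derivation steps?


Derivation: A => yAd => yyAdd => yyyAddd => yyyddd
Steps: 4


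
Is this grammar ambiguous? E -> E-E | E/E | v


'v-v/v' has two parse trees (no precedence encoded between - and /)
Ambiguous


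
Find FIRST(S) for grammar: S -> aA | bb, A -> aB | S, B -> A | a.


Per alternative of S: FIRST(aA) = {a}; FIRST(bb) = {b}
FIRST(S) = {a, b}


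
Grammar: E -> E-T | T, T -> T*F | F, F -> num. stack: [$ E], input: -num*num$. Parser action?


shift '-' to continue E -> E-T
Action: shift


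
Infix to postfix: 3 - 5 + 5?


Left to right (same or higher precedence on left)
Postfix: 3 5 - 5 +


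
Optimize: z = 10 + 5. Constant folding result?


10 + 5 = 15 at compile time
Optimized: z = 15


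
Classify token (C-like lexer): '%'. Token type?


Pattern: operator symbol
Type: OPERATOR


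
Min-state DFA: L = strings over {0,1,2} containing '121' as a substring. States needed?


KMP-style automaton: 3 progress states + 1 absorbing accept = 4
Minimal DFA: 4 states


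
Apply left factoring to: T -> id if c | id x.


Common prefix: 'id'
Factored: T -> id T', T' -> if c | x


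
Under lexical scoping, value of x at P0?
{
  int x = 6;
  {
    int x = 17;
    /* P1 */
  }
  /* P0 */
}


x declared in the same block as P0
x = 6


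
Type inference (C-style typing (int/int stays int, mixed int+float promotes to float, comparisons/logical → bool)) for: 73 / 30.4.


Operand types: int / float
Rule: mixed int/float promotes to float; int/int stays int
Result type: float


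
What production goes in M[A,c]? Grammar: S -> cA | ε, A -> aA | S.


For [A, c]: 'c' ∈ FIRST(S)
Entry: A -> S


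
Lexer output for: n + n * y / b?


Scan left to right, longest-match per lexeme
Tokens: ID(n), OP(+), ID(n), OP(*), ID(y), OP(/), ID(b)


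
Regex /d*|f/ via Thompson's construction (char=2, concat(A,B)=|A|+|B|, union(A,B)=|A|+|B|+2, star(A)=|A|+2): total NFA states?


Syntax tree has 2 char leaf(s), 1 union(s), 1 star(s)
chars contribute 2×2 = 4; each union adds +2; each star adds +2
Total: 4 + 2 + 2 = 8 states


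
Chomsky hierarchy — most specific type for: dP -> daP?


LHS has context (more than one symbol) and |LHS| ≤ |RHS|
Classification: Type 1 (Context-Sensitive)


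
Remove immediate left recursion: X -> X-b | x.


Left-recursive alternatives: X-b; non-recursive: x
Introduce X': X -> xX', X' -> -bX' | ε


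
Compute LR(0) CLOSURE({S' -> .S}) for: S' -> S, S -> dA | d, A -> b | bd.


Start: S' -> .S
For each item with dot before a nonterminal B, add B -> .γ for every B-production
Closure: [S' -> .S, S -> .dA, S -> .d]


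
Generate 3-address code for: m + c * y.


Break into single-operator statements:
t1 = c * y
t2 = m + t1


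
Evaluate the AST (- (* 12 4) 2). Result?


Evaluate inner: (* 12 4) = 48
Evaluate root: (- 48 2) = 46
Result: 46


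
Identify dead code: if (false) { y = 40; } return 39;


condition is constant false, so the whole block is unreachable
Dead: 'if (false) { y = 40; }'


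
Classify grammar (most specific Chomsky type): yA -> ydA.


LHS has context (more than one symbol) and |LHS| ≤ |RHS|
Classification: Type 1 (Context-Sensitive)


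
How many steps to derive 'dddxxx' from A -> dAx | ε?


Derivation: A => dAx => ddAxx => dddAxxx => dddxxx
Steps: 4


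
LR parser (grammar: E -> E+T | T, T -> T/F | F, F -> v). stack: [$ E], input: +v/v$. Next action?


shift '+' to continue E -> E+T
Action: shift


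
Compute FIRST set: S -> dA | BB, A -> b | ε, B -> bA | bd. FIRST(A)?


Per alternative of A: FIRST(b) = {b}; FIRST(ε) = {ε}
FIRST(A) = {b, ε}


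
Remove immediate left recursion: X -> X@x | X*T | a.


Left-recursive alternatives: X@x, X*T; non-recursive: a
Introduce X': X -> aX', X' -> @xX' | *TX' | ε


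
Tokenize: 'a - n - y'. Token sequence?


Scan left to right, longest-match per lexeme
Tokens: ID(a), OP(-), ID(n), OP(-), ID(y)


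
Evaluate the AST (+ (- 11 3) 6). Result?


Evaluate inner: (- 11 3) = 8
Evaluate root: (+ 8 6) = 14
Result: 14


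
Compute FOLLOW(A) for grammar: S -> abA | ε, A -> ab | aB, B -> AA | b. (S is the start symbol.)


$ ∈ FOLLOW(S). For each A -> αBβ: add FIRST(β)\{ε} to FOLLOW(B); if β nullable, add FOLLOW(A).
FOLLOW(A) = {$, a}


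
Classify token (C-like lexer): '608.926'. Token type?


Pattern: digits with a decimal point
Type: FLOAT_LITERAL


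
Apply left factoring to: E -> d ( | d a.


Common prefix: 'd'
Factored: E -> d E', E' -> ( | a


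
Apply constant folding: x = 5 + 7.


5 + 7 = 12 at compile time
Optimized: x = 12


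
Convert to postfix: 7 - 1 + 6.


Left to right (same or higher precedence on left)
Postfix: 7 1 - 6 +


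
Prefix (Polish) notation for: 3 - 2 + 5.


left-to-right (same/higher precedence on left): tree is (+ (- 3 2) 5)
Prefix: + - 3 2 5


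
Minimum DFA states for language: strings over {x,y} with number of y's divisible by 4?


Track (count of y) mod 4: states 0..3, accept at 0
Minimal DFA: 4 states


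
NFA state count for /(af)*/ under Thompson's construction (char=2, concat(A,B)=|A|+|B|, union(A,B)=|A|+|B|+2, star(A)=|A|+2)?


Syntax tree has 2 char leaf(s), 0 union(s), 1 star(s)
chars contribute 2×2 = 4; each union adds +2; each star adds +2
Total: 4 + 0 + 2 = 6 states


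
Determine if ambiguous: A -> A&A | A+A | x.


'x&x+x' has two parse trees (no precedence encoded between & and +)
Ambiguous


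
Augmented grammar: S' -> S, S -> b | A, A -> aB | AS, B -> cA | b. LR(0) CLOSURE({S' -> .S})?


Start: S' -> .S
For each item with dot before a nonterminal B, add B -> .γ for every B-production
Closure: [S' -> .S, S -> .b, S -> .A, A -> .aB, A -> .AS]


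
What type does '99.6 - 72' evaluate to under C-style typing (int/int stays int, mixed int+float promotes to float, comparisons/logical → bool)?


Operand types: float - int
Rule: mixed int/float promotes to float; int/int stays int
Result type: float


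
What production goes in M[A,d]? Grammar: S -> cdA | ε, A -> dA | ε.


For [A, d]: 'd' ∈ FIRST(dA)
Entry: A -> dA


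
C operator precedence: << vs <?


'<<' is shift (level 8); '<' is relational (level 7)
Higher level binds tighter
'<<' has higher precedence than '<'


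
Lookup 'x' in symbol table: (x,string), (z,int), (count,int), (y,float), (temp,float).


Lookup 'x' → type string


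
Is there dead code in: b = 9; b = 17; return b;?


first assignment to b is overwritten before any read
Dead: 'b = 9'


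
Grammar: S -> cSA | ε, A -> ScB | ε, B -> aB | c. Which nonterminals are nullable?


A nonterminal is nullable iff some alternative derives ε (directly, or every symbol in it is nullable)
Nullable: {A, S}


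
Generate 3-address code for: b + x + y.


Break into single-operator statements:
t1 = b + x
t2 = t1 + y


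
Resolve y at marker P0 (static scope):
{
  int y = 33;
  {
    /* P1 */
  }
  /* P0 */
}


y declared in the same block as P0
y = 33


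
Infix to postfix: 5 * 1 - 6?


Left to right (same or higher precedence on left)
Postfix: 5 1 * 6 -


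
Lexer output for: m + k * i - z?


Scan left to right, longest-match per lexeme
Tokens: ID(m), OP(+), ID(k), OP(*), ID(i), OP(-), ID(z)


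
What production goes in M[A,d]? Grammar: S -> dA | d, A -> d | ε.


For [A, d]: 'd' ∈ FIRST(d)
Entry: A -> d


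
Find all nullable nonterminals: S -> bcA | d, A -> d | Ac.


A nonterminal is nullable iff some alternative derives ε (directly, or every symbol in it is nullable)
Nullable: {}


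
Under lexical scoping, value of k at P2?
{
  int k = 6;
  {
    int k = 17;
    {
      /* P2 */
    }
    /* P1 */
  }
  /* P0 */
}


P2's block does not declare k; resolves to the enclosing declaration at depth 1
k = 17


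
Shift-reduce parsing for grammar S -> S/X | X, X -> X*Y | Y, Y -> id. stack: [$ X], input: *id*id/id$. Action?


shift '*' to continue X -> X*Y
Action: shift


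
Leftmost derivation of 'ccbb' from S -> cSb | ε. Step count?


Derivation: S => cSb => ccSbb => ccbb
Steps: 3


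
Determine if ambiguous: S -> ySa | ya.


balanced y^n…a^n: each string has a unique parse
Unambiguous


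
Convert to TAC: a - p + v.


Break into single-operator statements:
t1 = a - p
t2 = t1 + v


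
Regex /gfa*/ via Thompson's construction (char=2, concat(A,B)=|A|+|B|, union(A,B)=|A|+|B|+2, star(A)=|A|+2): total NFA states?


Syntax tree has 3 char leaf(s), 0 union(s), 1 star(s)
chars contribute 3×2 = 6; each union adds +2; each star adds +2
Total: 6 + 0 + 2 = 8 states


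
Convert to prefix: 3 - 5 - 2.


left-to-right (same/higher precedence on left): tree is (- (- 3 5) 2)
Prefix: - - 3 5 2


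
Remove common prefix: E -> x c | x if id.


Common prefix: 'x'
Factored: E -> x E', E' -> c | if id


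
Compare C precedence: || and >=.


'>=' is relational (level 7); '||' is logical OR (level 1)
Higher level binds tighter
'>=' has higher precedence than '||'


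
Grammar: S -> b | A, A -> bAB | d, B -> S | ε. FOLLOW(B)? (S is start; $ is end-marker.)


$ ∈ FOLLOW(S). For each A -> αBβ: add FIRST(β)\{ε} to FOLLOW(B); if β nullable, add FOLLOW(A).
FOLLOW(B) = {$, b, d}


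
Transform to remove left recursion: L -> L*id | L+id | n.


Left-recursive alternatives: L*id, L+id; non-recursive: n
Introduce L': L -> nL', L' -> *idL' | +idL' | ε


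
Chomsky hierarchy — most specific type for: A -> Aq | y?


Left-linear: every RHS is a terminal or one nonterminal followed by a terminal
Classification: Type 3 (Regular)


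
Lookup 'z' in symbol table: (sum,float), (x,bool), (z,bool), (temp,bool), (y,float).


Lookup 'z' → type bool


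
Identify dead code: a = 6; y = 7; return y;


a is assigned but never read
Dead: 'a = 6'


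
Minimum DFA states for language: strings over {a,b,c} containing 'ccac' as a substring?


KMP-style automaton: 4 progress states + 1 absorbing accept = 5
Minimal DFA: 5 states


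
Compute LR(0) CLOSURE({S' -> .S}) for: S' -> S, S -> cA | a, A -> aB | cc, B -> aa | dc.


Start: S' -> .S
For each item with dot before a nonterminal B, add B -> .γ for every B-production
Closure: [S' -> .S, S -> .cA, S -> .a]


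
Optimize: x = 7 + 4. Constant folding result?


7 + 4 = 11 at compile time
Optimized: x = 11


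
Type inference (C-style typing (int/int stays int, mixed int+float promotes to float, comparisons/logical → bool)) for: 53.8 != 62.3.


Operand types: float != float
Rule: comparison yields bool
Result type: bool


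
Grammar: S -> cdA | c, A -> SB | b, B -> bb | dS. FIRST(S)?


Per alternative of S: FIRST(cdA) = {c}; FIRST(c) = {c}
FIRST(S) = {c}


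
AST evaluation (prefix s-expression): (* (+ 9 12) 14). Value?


Evaluate inner: (+ 9 12) = 21
Evaluate root: (* 21 14) = 294
Result: 294


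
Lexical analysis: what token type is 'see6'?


Pattern: letter/underscore followed by alphanumerics, not a keyword
Type: IDENTIFIER


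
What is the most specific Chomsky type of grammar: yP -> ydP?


LHS has context (more than one symbol) and |LHS| ≤ |RHS|
Classification: Type 1 (Context-Sensitive)


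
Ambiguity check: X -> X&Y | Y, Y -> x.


precedence layered via separate nonterminal Y: deterministic
Unambiguous


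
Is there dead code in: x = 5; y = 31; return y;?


x is assigned but never read
Dead: 'x = 5'


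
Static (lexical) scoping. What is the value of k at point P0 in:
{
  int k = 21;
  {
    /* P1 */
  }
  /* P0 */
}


k declared in the same block as P0
k = 21


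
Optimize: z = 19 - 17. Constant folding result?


19 - 17 = 2 at compile time
Optimized: z = 2


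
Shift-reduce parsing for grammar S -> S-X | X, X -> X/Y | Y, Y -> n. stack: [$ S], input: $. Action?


start symbol S on stack, input exhausted
Action: accept


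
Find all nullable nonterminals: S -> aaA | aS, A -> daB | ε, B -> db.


A nonterminal is nullable iff some alternative derives ε (directly, or every symbol in it is nullable)
Nullable: {A}


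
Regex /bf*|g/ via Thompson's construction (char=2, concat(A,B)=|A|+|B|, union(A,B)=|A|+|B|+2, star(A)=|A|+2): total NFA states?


Syntax tree has 3 char leaf(s), 1 union(s), 1 star(s)
chars contribute 3×2 = 6; each union adds +2; each star adds +2
Total: 6 + 2 + 2 = 10 states


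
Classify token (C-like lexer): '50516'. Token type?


Pattern: digits only
Type: INTEGER_LITERAL


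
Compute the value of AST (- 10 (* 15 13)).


Evaluate inner: (* 15 13) = 195
Evaluate root: (- 10 195) = -185
Result: -185


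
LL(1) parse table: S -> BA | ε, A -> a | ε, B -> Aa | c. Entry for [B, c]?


For [B, c]: 'c' ∈ FIRST(c)
Entry: B -> c


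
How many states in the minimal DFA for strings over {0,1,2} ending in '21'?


Track the longest suffix of input matching a prefix of '21': 3 classes (prefixes of length 0..2)
Minimal DFA: 3 states


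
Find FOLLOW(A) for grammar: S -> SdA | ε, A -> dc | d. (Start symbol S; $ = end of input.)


$ ∈ FOLLOW(S). For each A -> αBβ: add FIRST(β)\{ε} to FOLLOW(B); if β nullable, add FOLLOW(A).
FOLLOW(A) = {$, d}


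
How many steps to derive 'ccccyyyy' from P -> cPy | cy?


Derivation: P => cPy => ccPyy => cccPyyy => ccccyyyy
Steps: 4


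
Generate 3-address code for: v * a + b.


Break into single-operator statements:
t1 = v * a
t2 = t1 + b


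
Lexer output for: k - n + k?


Scan left to right, longest-match per lexeme
Tokens: ID(k), OP(-), ID(n), OP(+), ID(k)


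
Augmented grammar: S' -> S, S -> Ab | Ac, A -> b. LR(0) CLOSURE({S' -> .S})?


Start: S' -> .S
For each item with dot before a nonterminal B, add B -> .γ for every B-production
Closure: [S' -> .S, S -> .Ab, S -> .Ac, A -> .b]


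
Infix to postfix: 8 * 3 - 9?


Left to right (same or higher precedence on left)
Postfix: 8 3 * 9 -


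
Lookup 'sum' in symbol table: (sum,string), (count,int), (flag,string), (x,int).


Lookup 'sum' → type string


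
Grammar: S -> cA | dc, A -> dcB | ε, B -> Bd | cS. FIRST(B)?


Per alternative of B: FIRST(Bd) = {c}; FIRST(cS) = {c}
FIRST(B) = {c}


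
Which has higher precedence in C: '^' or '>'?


'>' is relational (level 7); '^' is bitwise XOR (level 4)
Higher level binds tighter
'>' has higher precedence than '^'
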